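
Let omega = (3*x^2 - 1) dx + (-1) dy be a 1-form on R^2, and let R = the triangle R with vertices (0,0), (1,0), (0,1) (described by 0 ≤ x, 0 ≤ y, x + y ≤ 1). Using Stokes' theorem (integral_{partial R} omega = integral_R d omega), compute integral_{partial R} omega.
integral_(partial R) omega = 0

Stokes: integral_partial_R omega = integral_R d omega with d omega = (∂Q/∂x - ∂P/∂y) dx ∧ dy.
  ∂Q/∂x = 0
  ∂P/∂y = 0
  integrand = ∂Q/∂x - ∂P/∂y = 0.
Integrating over R: integral_0^1 integral_0^{1-x} (0) dy dx = 0.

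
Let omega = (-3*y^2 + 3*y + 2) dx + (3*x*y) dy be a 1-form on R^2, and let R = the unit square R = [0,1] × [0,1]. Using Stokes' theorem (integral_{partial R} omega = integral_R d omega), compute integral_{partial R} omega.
integral_(partial R) omega = 3/2

Stokes: integral_partial_R omega = integral_R d omega with d omega = (∂Q/∂x - ∂P/∂y) dx ∧ dy.
  ∂Q/∂x = 3*y
  ∂P/∂y = 3 - 6*y
  integrand = ∂Q/∂x - ∂P/∂y = 9*y - 3.
Integrating over R: integral_0^1 integral_0^1 (9*y - 3) dx dy = 3/2.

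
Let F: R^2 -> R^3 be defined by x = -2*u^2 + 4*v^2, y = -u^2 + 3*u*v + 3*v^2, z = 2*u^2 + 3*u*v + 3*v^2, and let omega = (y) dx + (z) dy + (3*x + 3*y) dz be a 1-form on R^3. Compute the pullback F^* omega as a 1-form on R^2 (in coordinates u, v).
F^* omega = (-36*u^3 - 3*u^2*v + 102*u*v^2 + 72*v^3) du + (-21*u^3 - 14*u^2*v + 168*u*v^2 + 168*v^3) dv

Using F^*(f dg) = (f ∘ F) d(g ∘ F), substitute each coordinate x_i by F_i(u, v) in f_i, and replace dx_i by d F_i = (∂F_i/∂u) du + (∂F_i/∂v) dv.
  For the x component: f_1(F) = -u^2 + 3*u*v + 3*v^2; d F_1 = (-4*u) du + (8*v) dv
  For the y component: f_2(F) = 2*u^2 + 3*u*v + 3*v^2; d F_2 = (-2*u + 3*v) du + (3*u + 6*v) dv
  For the z component: f_3(F) = -9*u^2 + 9*u*v + 21*v^2; d F_3 = (4*u + 3*v) du + (3*u + 6*v) dv
Combining and collecting du, dv coefficients:
  coeff of du: -36*u^3 - 3*u^2*v + 102*u*v^2 + 72*v^3
  coeff of dv: -21*u^3 - 14*u^2*v + 168*u*v^2 + 168*v^3
F^* omega = (-36*u^3 - 3*u^2*v + 102*u*v^2 + 72*v^3) du + (-21*u^3 - 14*u^2*v + 168*u*v^2 + 168*v^3) dv.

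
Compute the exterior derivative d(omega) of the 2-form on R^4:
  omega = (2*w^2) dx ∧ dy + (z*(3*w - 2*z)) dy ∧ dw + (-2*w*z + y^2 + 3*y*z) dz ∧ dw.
d(omega) = (4*w) dx ∧ dy ∧ dw + (-3*w + 2*y + 7*z) dy ∧ dz ∧ dw

For a 2-form omega = sum_{i<j} g_{ij} dx_i ∧ dx_j, the exterior derivative is
  d(omega) = sum_{i<j} d(g_{ij}) ∧ dx_i ∧ dx_j = sum_{i<j, k} (∂g_{ij}/∂x_k) dx_k ∧ dx_i ∧ dx_j.
Expand each term, using dx_k ∧ dx_i ∧ dx_j = sgn(permutation) dx_{(a)} ∧ dx_{(b)} ∧ dx_{(c)} with (a < b < c) sorted:
  d(2*w^2) includes (∂/∂w)(2*w^2) dw = (4*w) dw, which multiplied by dx ∧ dy gives (4*w) dx ∧ dy ∧ dw
  d(z*(3*w - 2*z)) includes (∂/∂z)(z*(3*w - 2*z)) dz = (3*w - 4*z) dz, which multiplied by dy ∧ dw gives (-3*w + 4*z) dy ∧ dz ∧ dw
  d(-2*w*z + y^2 + 3*y*z) includes (∂/∂y)(-2*w*z + y^2 + 3*y*z) dy = (2*y + 3*z) dy, which multiplied by dz ∧ dw gives (2*y + 3*z) dy ∧ dz ∧ dw
Collecting like 3-forms: d(omega) = (4*w) dx ∧ dy ∧ dw + (-3*w + 2*y + 7*z) dy ∧ dz ∧ dw.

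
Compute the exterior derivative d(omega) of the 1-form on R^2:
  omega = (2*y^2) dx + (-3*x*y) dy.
d(omega) = (-7*y) dx ∧ dy

For a 1-form omega = sum_i f_i dx_i, the exterior derivative is
  d(omega) = sum_{i < j} (∂f_j/∂x_i - ∂f_i/∂x_j) dx_i ∧ dx_j.
  coefficient of dx ∧ dy: ∂f_2/∂x - ∂f_1/∂y = ∂(-3*x*y)/∂x - ∂(2*y^2)/∂y = -7*y
Assembling: d(omega) = (-7*y) dx ∧ dy.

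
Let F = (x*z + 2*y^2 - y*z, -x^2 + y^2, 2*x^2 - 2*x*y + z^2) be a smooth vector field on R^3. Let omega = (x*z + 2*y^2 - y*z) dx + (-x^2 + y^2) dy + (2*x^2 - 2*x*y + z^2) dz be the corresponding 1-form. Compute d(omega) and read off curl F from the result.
d(omega) = (-2*x) dy ∧ dz + (-3*x + y) dz ∧ dx + (-2*x - 4*y + z) dx ∧ dy; curl F = (-2*x, -3*x + y, -2*x - 4*y + z)

d omega = sum_{i<j} (∂f_j/∂x_i - ∂f_i/∂x_j) dx_i ∧ dx_j. Under the identification (dy ∧ dz, dz ∧ dx, dx ∧ dy) ↔ (e_x, e_y, e_z), the coefficients are exactly the components of curl F. Compute:
  ∂R/∂y - ∂Q/∂z = (-2*x) - (0) = -2*x
  ∂P/∂z - ∂R/∂x = (x - y) - (4*x - 2*y) = -3*x + y
  ∂Q/∂x - ∂P/∂y = (-2*x) - (4*y - z) = -2*x - 4*y + z.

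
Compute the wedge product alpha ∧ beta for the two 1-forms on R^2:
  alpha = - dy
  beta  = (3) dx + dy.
alpha ∧ beta = (3) dx ∧ dy

Distribute the wedge, using dx_i ∧ dx_j = -dx_j ∧ dx_i and dx_i ∧ dx_i = 0. For each pair (i, j) with i < j, the coefficient of dx_i ∧ dx_j in alpha ∧ beta is (alpha_i * beta_j - alpha_j * beta_i). Collecting: alpha ∧ beta = (3) dx ∧ dy.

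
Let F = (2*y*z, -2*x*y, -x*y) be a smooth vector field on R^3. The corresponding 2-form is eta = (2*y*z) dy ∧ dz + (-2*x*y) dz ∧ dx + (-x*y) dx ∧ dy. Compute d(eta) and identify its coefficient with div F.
d(eta) = (-2*x) dx ∧ dy ∧ dz; div F = -2*x

For a 2-form in R^3 of the form above, applying d gives a 3-form with coefficient ∂P/∂x + ∂Q/∂y + ∂R/∂z:
  ∂P/∂x = 0
  ∂Q/∂y = -2*x
  ∂R/∂z = 0
Sum = -2*x, which is exactly div F.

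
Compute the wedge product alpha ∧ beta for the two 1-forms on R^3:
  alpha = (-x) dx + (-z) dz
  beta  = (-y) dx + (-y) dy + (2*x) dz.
alpha ∧ beta = (x*y) dx ∧ dy + (-2*x^2 - y*z) dx ∧ dz + (-y*z) dy ∧ dz

Distribute the wedge, using dx_i ∧ dx_j = -dx_j ∧ dx_i and dx_i ∧ dx_i = 0. For each pair (i, j) with i < j, the coefficient of dx_i ∧ dx_j in alpha ∧ beta is (alpha_i * beta_j - alpha_j * beta_i). Collecting: alpha ∧ beta = (x*y) dx ∧ dy + (-2*x^2 - y*z) dx ∧ dz + (-y*z) dy ∧ dz.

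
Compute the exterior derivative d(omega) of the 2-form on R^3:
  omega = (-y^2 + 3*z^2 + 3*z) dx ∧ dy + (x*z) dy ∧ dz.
d(omega) = (7*z + 3) dx ∧ dy ∧ dz

For a 2-form omega = sum_{i<j} g_{ij} dx_i ∧ dx_j, the exterior derivative is
  d(omega) = sum_{i<j} d(g_{ij}) ∧ dx_i ∧ dx_j = sum_{i<j, k} (∂g_{ij}/∂x_k) dx_k ∧ dx_i ∧ dx_j.
Expand each term, using dx_k ∧ dx_i ∧ dx_j = sgn(permutation) dx_{(a)} ∧ dx_{(b)} ∧ dx_{(c)} with (a < b < c) sorted:
  d(-y^2 + 3*z^2 + 3*z) includes (∂/∂z)(-y^2 + 3*z^2 + 3*z) dz = (6*z + 3) dz, which multiplied by dx ∧ dy gives (6*z + 3) dx ∧ dy ∧ dz
  d(x*z) includes (∂/∂x)(x*z) dx = (z) dx, which multiplied by dy ∧ dz gives (z) dx ∧ dy ∧ dz
Collecting like 3-forms: d(omega) = (7*z + 3) dx ∧ dy ∧ dz.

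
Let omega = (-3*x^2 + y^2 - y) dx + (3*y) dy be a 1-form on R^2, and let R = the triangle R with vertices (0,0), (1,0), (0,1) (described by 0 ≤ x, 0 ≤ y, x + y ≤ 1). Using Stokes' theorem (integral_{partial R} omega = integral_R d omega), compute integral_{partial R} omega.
integral_(partial R) omega = 1/6

Stokes: integral_partial_R omega = integral_R d omega with d omega = (∂Q/∂x - ∂P/∂y) dx ∧ dy.
  ∂Q/∂x = 0
  ∂P/∂y = 2*y - 1
  integrand = ∂Q/∂x - ∂P/∂y = 1 - 2*y.
Integrating over R: integral_0^1 integral_0^{1-x} (1 - 2*y) dy dx = 1/6.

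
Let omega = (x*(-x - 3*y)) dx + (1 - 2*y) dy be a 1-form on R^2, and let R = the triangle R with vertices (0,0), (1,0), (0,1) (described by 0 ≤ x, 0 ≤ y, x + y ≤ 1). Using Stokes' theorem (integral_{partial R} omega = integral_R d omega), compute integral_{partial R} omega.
integral_(partial R) omega = 1/2

Stokes: integral_partial_R omega = integral_R d omega with d omega = (∂Q/∂x - ∂P/∂y) dx ∧ dy.
  ∂Q/∂x = 0
  ∂P/∂y = -3*x
  integrand = ∂Q/∂x - ∂P/∂y = 3*x.
Integrating over R: integral_0^1 integral_0^{1-x} (3*x) dy dx = 1/2.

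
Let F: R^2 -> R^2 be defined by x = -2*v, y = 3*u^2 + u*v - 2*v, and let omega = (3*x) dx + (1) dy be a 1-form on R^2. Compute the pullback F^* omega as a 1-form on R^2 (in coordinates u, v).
F^* omega = (6*u + v) du + (u + 12*v - 2) dv

Using F^*(f dg) = (f ∘ F) d(g ∘ F), substitute each coordinate x_i by F_i(u, v) in f_i, and replace dx_i by d F_i = (∂F_i/∂u) du + (∂F_i/∂v) dv.
  For the x component: f_1(F) = -6*v; d F_1 = (0) du + (-2) dv
  For the y component: f_2(F) = 1; d F_2 = (6*u + v) du + (u - 2) dv
Combining and collecting du, dv coefficients:
  coeff of du: 6*u + v
  coeff of dv: u + 12*v - 2
F^* omega = (6*u + v) du + (u + 12*v - 2) dv.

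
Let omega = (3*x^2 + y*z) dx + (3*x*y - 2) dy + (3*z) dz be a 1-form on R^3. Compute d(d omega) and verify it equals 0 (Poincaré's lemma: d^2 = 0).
d(d omega) = 0

Step 1: d omega = sum_{i<j} (∂f_j/∂x_i - ∂f_i/∂x_j) dx_i ∧ dx_j:
  coeff of dx ∧ dy: 3*y - z
  coeff of dx ∧ dz: -y
  coeff of dy ∧ dz: 0
Step 2: Apply d again to each 2-form coefficient. The only possible 3-form in R^3 is dx ∧ dy ∧ dz, with coefficient
  ∂(coeff of dy∧dz)/∂x - ∂(coeff of dx∧dz)/∂y + ∂(coeff of dx∧dy)/∂z
  = ∂/∂x (0) - ∂/∂y (-y) + ∂/∂z (3*y - z).
Each of these terms simplifies to sums of mixed partials that cancel in pairs. The result is 0 (by equality of mixed partials for smooth functions — Schwarz / Clairaut).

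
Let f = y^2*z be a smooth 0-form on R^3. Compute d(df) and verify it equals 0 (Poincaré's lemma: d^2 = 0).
d(df) = 0

Step 1: df = sum_i (∂f/∂x_i) dx_i = (0) dx + (2*y*z) dy + (y^2) dz.
Step 2: Apply d again. Using the 1-form formula, the coefficient of dx ∧ dy in d(df) is ∂^2 f/∂x ∂y - ∂^2 f/∂y ∂x = (0) - (0) = 0 (equality of mixed partials for smooth f).
Similarly for dx ∧ dz and dy ∧ dz — all coefficients vanish. So d(df) = 0.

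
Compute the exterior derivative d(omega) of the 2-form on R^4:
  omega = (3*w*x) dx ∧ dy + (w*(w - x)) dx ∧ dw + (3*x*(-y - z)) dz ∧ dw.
d(omega) = (3*x) dx ∧ dy ∧ dw + (-3*y - 3*z) dx ∧ dz ∧ dw + (-3*x) dy ∧ dz ∧ dw

For a 2-form omega = sum_{i<j} g_{ij} dx_i ∧ dx_j, the exterior derivative is
  d(omega) = sum_{i<j} d(g_{ij}) ∧ dx_i ∧ dx_j = sum_{i<j, k} (∂g_{ij}/∂x_k) dx_k ∧ dx_i ∧ dx_j.
Expand each term, using dx_k ∧ dx_i ∧ dx_j = sgn(permutation) dx_{(a)} ∧ dx_{(b)} ∧ dx_{(c)} with (a < b < c) sorted:
  d(3*w*x) includes (∂/∂w)(3*w*x) dw = (3*x) dw, which multiplied by dx ∧ dy gives (3*x) dx ∧ dy ∧ dw
  d(3*x*(-y - z)) includes (∂/∂x)(3*x*(-y - z)) dx = (-3*y - 3*z) dx, which multiplied by dz ∧ dw gives (-3*y - 3*z) dx ∧ dz ∧ dw
  d(3*x*(-y - z)) includes (∂/∂y)(3*x*(-y - z)) dy = (-3*x) dy, which multiplied by dz ∧ dw gives (-3*x) dy ∧ dz ∧ dw
Collecting like 3-forms: d(omega) = (3*x) dx ∧ dy ∧ dw + (-3*y - 3*z) dx ∧ dz ∧ dw + (-3*x) dy ∧ dz ∧ dw.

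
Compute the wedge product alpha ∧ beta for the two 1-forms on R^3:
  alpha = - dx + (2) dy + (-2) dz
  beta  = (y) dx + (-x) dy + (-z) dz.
alpha ∧ beta = (x - 2*y) dx ∧ dy + (2*y + z) dx ∧ dz + (-2*x - 2*z) dy ∧ dz

Distribute the wedge, using dx_i ∧ dx_j = -dx_j ∧ dx_i and dx_i ∧ dx_i = 0. For each pair (i, j) with i < j, the coefficient of dx_i ∧ dx_j in alpha ∧ beta is (alpha_i * beta_j - alpha_j * beta_i). Collecting: alpha ∧ beta = (x - 2*y) dx ∧ dy + (2*y + z) dx ∧ dz + (-2*x - 2*z) dy ∧ dz.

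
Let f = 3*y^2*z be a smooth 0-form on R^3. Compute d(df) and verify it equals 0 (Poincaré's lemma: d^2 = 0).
d(df) = 0

Step 1: df = sum_i (∂f/∂x_i) dx_i = (0) dx + (6*y*z) dy + (3*y^2) dz.
Step 2: Apply d again. Using the 1-form formula, the coefficient of dx ∧ dy in d(df) is ∂^2 f/∂x ∂y - ∂^2 f/∂y ∂x = (0) - (0) = 0 (equality of mixed partials for smooth f).
Similarly for dx ∧ dz and dy ∧ dz — all coefficients vanish. So d(df) = 0.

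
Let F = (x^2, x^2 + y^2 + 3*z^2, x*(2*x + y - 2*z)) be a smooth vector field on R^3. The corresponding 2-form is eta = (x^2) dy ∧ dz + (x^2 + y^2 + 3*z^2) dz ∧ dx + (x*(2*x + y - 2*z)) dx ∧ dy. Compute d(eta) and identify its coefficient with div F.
d(eta) = (2*y) dx ∧ dy ∧ dz; div F = 2*y

For a 2-form in R^3 of the form above, applying d gives a 3-form with coefficient ∂P/∂x + ∂Q/∂y + ∂R/∂z:
  ∂P/∂x = 2*x
  ∂Q/∂y = 2*y
  ∂R/∂z = -2*x
Sum = 2*y, which is exactly div F.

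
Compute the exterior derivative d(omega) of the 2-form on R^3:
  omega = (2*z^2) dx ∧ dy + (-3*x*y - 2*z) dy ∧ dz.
d(omega) = (-3*y + 4*z) dx ∧ dy ∧ dz

For a 2-form omega = sum_{i<j} g_{ij} dx_i ∧ dx_j, the exterior derivative is
  d(omega) = sum_{i<j} d(g_{ij}) ∧ dx_i ∧ dx_j = sum_{i<j, k} (∂g_{ij}/∂x_k) dx_k ∧ dx_i ∧ dx_j.
Expand each term, using dx_k ∧ dx_i ∧ dx_j = sgn(permutation) dx_{(a)} ∧ dx_{(b)} ∧ dx_{(c)} with (a < b < c) sorted:
  d(2*z^2) includes (∂/∂z)(2*z^2) dz = (4*z) dz, which multiplied by dx ∧ dy gives (4*z) dx ∧ dy ∧ dz
  d(-3*x*y - 2*z) includes (∂/∂x)(-3*x*y - 2*z) dx = (-3*y) dx, which multiplied by dy ∧ dz gives (-3*y) dx ∧ dy ∧ dz
Collecting like 3-forms: d(omega) = (-3*y + 4*z) dx ∧ dy ∧ dz.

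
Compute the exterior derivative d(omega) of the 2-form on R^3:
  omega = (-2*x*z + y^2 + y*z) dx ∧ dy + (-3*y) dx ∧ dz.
d(omega) = (-2*x + y + 3) dx ∧ dy ∧ dz

For a 2-form omega = sum_{i<j} g_{ij} dx_i ∧ dx_j, the exterior derivative is
  d(omega) = sum_{i<j} d(g_{ij}) ∧ dx_i ∧ dx_j = sum_{i<j, k} (∂g_{ij}/∂x_k) dx_k ∧ dx_i ∧ dx_j.
Expand each term, using dx_k ∧ dx_i ∧ dx_j = sgn(permutation) dx_{(a)} ∧ dx_{(b)} ∧ dx_{(c)} with (a < b < c) sorted:
  d(-2*x*z + y^2 + y*z) includes (∂/∂z)(-2*x*z + y^2 + y*z) dz = (-2*x + y) dz, which multiplied by dx ∧ dy gives (-2*x + y) dx ∧ dy ∧ dz
  d(-3*y) includes (∂/∂y)(-3*y) dy = (-3) dy, which multiplied by dx ∧ dz gives (3) dx ∧ dy ∧ dz
Collecting like 3-forms: d(omega) = (-2*x + y + 3) dx ∧ dy ∧ dz.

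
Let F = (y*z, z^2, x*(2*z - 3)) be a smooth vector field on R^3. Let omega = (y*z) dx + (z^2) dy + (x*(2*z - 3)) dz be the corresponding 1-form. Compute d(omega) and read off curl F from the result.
d(omega) = (-2*z) dy ∧ dz + (y - 2*z + 3) dz ∧ dx + (-z) dx ∧ dy; curl F = (-2*z, y - 2*z + 3, -z)

d omega = sum_{i<j} (∂f_j/∂x_i - ∂f_i/∂x_j) dx_i ∧ dx_j. Under the identification (dy ∧ dz, dz ∧ dx, dx ∧ dy) ↔ (e_x, e_y, e_z), the coefficients are exactly the components of curl F. Compute:
  ∂R/∂y - ∂Q/∂z = (0) - (2*z) = -2*z
  ∂P/∂z - ∂R/∂x = (y) - (2*z - 3) = y - 2*z + 3
  ∂Q/∂x - ∂P/∂y = (0) - (z) = -z.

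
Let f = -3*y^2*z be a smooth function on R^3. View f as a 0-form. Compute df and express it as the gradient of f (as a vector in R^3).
df = (0) dx + (-6*y*z) dy + (-3*y^2) dz; grad f = (0, -6*y*z, -3*y^2)

For a 0-form f, d f = (∂f/∂x) dx + (∂f/∂y) dy + (∂f/∂z) dz. The components of the vector representation are exactly the entries of grad f in Cartesian coordinates:
  ∂f/∂x = 0
  ∂f/∂y = -6*y*z
  ∂f/∂z = -3*y^2.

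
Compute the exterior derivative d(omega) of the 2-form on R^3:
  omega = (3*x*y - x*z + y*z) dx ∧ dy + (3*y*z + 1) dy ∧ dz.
d(omega) = (-x + y) dx ∧ dy ∧ dz

For a 2-form omega = sum_{i<j} g_{ij} dx_i ∧ dx_j, the exterior derivative is
  d(omega) = sum_{i<j} d(g_{ij}) ∧ dx_i ∧ dx_j = sum_{i<j, k} (∂g_{ij}/∂x_k) dx_k ∧ dx_i ∧ dx_j.
Expand each term, using dx_k ∧ dx_i ∧ dx_j = sgn(permutation) dx_{(a)} ∧ dx_{(b)} ∧ dx_{(c)} with (a < b < c) sorted:
  d(3*x*y - x*z + y*z) includes (∂/∂z)(3*x*y - x*z + y*z) dz = (-x + y) dz, which multiplied by dx ∧ dy gives (-x + y) dx ∧ dy ∧ dz
Collecting like 3-forms: d(omega) = (-x + y) dx ∧ dy ∧ dz.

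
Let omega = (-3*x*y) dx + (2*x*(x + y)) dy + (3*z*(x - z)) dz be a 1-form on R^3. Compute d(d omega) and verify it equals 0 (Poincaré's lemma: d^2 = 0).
d(d omega) = 0

Step 1: d omega = sum_{i<j} (∂f_j/∂x_i - ∂f_i/∂x_j) dx_i ∧ dx_j:
  coeff of dx ∧ dy: 7*x + 2*y
  coeff of dx ∧ dz: 3*z
  coeff of dy ∧ dz: 0
Step 2: Apply d again to each 2-form coefficient. The only possible 3-form in R^3 is dx ∧ dy ∧ dz, with coefficient
  ∂(coeff of dy∧dz)/∂x - ∂(coeff of dx∧dz)/∂y + ∂(coeff of dx∧dy)/∂z
  = ∂/∂x (0) - ∂/∂y (3*z) + ∂/∂z (7*x + 2*y).
Each of these terms simplifies to sums of mixed partials that cancel in pairs. The result is 0 (by equality of mixed partials for smooth functions — Schwarz / Clairaut).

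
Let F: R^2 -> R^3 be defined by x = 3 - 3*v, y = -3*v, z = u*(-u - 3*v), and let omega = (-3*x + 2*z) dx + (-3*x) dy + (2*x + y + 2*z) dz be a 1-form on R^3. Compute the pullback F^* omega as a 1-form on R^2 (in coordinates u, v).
F^* omega = (4*u^3 + 18*u^2*v + 18*u*v^2 + 18*u*v - 12*u + 27*v^2 - 18*v) du + (6*u^3 + 18*u^2*v + 6*u^2 + 45*u*v - 18*u - 54*v + 54) dv

Using F^*(f dg) = (f ∘ F) d(g ∘ F), substitute each coordinate x_i by F_i(u, v) in f_i, and replace dx_i by d F_i = (∂F_i/∂u) du + (∂F_i/∂v) dv.
  For the x component: f_1(F) = -2*u^2 - 6*u*v + 9*v - 9; d F_1 = (0) du + (-3) dv
  For the y component: f_2(F) = 9*v - 9; d F_2 = (0) du + (-3) dv
  For the z component: f_3(F) = -2*u^2 - 6*u*v - 9*v + 6; d F_3 = (-2*u - 3*v) du + (-3*u) dv
Combining and collecting du, dv coefficients:
  coeff of du: 4*u^3 + 18*u^2*v + 18*u*v^2 + 18*u*v - 12*u + 27*v^2 - 18*v
  coeff of dv: 6*u^3 + 18*u^2*v + 6*u^2 + 45*u*v - 18*u - 54*v + 54
F^* omega = (4*u^3 + 18*u^2*v + 18*u*v^2 + 18*u*v - 12*u + 27*v^2 - 18*v) du + (6*u^3 + 18*u^2*v + 6*u^2 + 45*u*v - 18*u - 54*v + 54) dv.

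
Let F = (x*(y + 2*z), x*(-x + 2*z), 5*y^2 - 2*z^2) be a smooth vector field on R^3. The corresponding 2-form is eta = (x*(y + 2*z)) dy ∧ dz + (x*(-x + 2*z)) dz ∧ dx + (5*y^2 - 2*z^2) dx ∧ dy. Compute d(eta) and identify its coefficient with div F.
d(eta) = (y - 2*z) dx ∧ dy ∧ dz; div F = y - 2*z

For a 2-form in R^3 of the form above, applying d gives a 3-form with coefficient ∂P/∂x + ∂Q/∂y + ∂R/∂z:
  ∂P/∂x = y + 2*z
  ∂Q/∂y = 0
  ∂R/∂z = -4*z
Sum = y - 2*z, which is exactly div F.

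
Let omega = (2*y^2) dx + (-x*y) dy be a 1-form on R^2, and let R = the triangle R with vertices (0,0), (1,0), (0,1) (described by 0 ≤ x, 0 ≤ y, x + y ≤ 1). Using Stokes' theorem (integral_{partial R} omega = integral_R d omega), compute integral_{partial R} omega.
integral_(partial R) omega = -5/6

Stokes: integral_partial_R omega = integral_R d omega with d omega = (∂Q/∂x - ∂P/∂y) dx ∧ dy.
  ∂Q/∂x = -y
  ∂P/∂y = 4*y
  integrand = ∂Q/∂x - ∂P/∂y = -5*y.
Integrating over R: integral_0^1 integral_0^{1-x} (-5*y) dy dx = -5/6.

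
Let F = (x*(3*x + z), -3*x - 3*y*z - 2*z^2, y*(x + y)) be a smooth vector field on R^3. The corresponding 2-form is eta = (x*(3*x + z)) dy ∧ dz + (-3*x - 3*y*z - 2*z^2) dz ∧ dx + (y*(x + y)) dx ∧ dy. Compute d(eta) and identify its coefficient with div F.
d(eta) = (6*x - 2*z) dx ∧ dy ∧ dz; div F = 6*x - 2*z

For a 2-form in R^3 of the form above, applying d gives a 3-form with coefficient ∂P/∂x + ∂Q/∂y + ∂R/∂z:
  ∂P/∂x = 6*x + z
  ∂Q/∂y = -3*z
  ∂R/∂z = 0
Sum = 6*x - 2*z, which is exactly div F.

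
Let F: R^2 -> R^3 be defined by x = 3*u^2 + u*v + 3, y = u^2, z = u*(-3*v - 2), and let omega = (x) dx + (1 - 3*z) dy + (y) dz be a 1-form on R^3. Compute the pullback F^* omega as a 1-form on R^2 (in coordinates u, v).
F^* omega = (18*u^3 + 24*u^2*v + 10*u^2 + u*v^2 + 20*u + 3*v) du + (u*(u*v + 3)) dv

Using F^*(f dg) = (f ∘ F) d(g ∘ F), substitute each coordinate x_i by F_i(u, v) in f_i, and replace dx_i by d F_i = (∂F_i/∂u) du + (∂F_i/∂v) dv.
  For the x component: f_1(F) = 3*u^2 + u*v + 3; d F_1 = (6*u + v) du + (u) dv
  For the y component: f_2(F) = 9*u*v + 6*u + 1; d F_2 = (2*u) du + (0) dv
  For the z component: f_3(F) = u^2; d F_3 = (-3*v - 2) du + (-3*u) dv
Combining and collecting du, dv coefficients:
  coeff of du: 18*u^3 + 24*u^2*v + 10*u^2 + u*v^2 + 20*u + 3*v
  coeff of dv: u*(u*v + 3)
F^* omega = (18*u^3 + 24*u^2*v + 10*u^2 + u*v^2 + 20*u + 3*v) du + (u*(u*v + 3)) dv.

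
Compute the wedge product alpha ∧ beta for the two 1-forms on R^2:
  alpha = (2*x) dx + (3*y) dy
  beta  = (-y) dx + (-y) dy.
alpha ∧ beta = (y*(-2*x + 3*y)) dx ∧ dy

Distribute the wedge, using dx_i ∧ dx_j = -dx_j ∧ dx_i and dx_i ∧ dx_i = 0. For each pair (i, j) with i < j, the coefficient of dx_i ∧ dx_j in alpha ∧ beta is (alpha_i * beta_j - alpha_j * beta_i). Collecting: alpha ∧ beta = (y*(-2*x + 3*y)) dx ∧ dy.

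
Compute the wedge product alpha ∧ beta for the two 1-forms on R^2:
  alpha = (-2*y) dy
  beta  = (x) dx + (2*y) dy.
alpha ∧ beta = (2*x*y) dx ∧ dy

Distribute the wedge, using dx_i ∧ dx_j = -dx_j ∧ dx_i and dx_i ∧ dx_i = 0. For each pair (i, j) with i < j, the coefficient of dx_i ∧ dx_j in alpha ∧ beta is (alpha_i * beta_j - alpha_j * beta_i). Collecting: alpha ∧ beta = (2*x*y) dx ∧ dy.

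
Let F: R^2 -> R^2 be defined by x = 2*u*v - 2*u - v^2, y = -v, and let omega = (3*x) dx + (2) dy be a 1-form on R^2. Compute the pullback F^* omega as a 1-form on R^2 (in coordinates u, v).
F^* omega = (12*u*v^2 - 24*u*v + 12*u - 6*v^3 + 6*v^2) du + (12*u^2*v - 12*u^2 - 18*u*v^2 + 12*u*v + 6*v^3 - 2) dv

Using F^*(f dg) = (f ∘ F) d(g ∘ F), substitute each coordinate x_i by F_i(u, v) in f_i, and replace dx_i by d F_i = (∂F_i/∂u) du + (∂F_i/∂v) dv.
  For the x component: f_1(F) = 6*u*v - 6*u - 3*v^2; d F_1 = (2*v - 2) du + (2*u - 2*v) dv
  For the y component: f_2(F) = 2; d F_2 = (0) du + (-1) dv
Combining and collecting du, dv coefficients:
  coeff of du: 12*u*v^2 - 24*u*v + 12*u - 6*v^3 + 6*v^2
  coeff of dv: 12*u^2*v - 12*u^2 - 18*u*v^2 + 12*u*v + 6*v^3 - 2
F^* omega = (12*u*v^2 - 24*u*v + 12*u - 6*v^3 + 6*v^2) du + (12*u^2*v - 12*u^2 - 18*u*v^2 + 12*u*v + 6*v^3 - 2) dv.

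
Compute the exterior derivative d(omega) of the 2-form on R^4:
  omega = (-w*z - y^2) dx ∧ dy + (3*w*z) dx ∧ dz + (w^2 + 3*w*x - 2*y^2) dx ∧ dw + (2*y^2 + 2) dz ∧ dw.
d(omega) = (-w) dx ∧ dy ∧ dz + (4*y - z) dx ∧ dy ∧ dw + (3*z) dx ∧ dz ∧ dw + (4*y) dy ∧ dz ∧ dw

For a 2-form omega = sum_{i<j} g_{ij} dx_i ∧ dx_j, the exterior derivative is
  d(omega) = sum_{i<j} d(g_{ij}) ∧ dx_i ∧ dx_j = sum_{i<j, k} (∂g_{ij}/∂x_k) dx_k ∧ dx_i ∧ dx_j.
Expand each term, using dx_k ∧ dx_i ∧ dx_j = sgn(permutation) dx_{(a)} ∧ dx_{(b)} ∧ dx_{(c)} with (a < b < c) sorted:
  d(-w*z - y^2) includes (∂/∂z)(-w*z - y^2) dz = (-w) dz, which multiplied by dx ∧ dy gives (-w) dx ∧ dy ∧ dz
  d(-w*z - y^2) includes (∂/∂w)(-w*z - y^2) dw = (-z) dw, which multiplied by dx ∧ dy gives (-z) dx ∧ dy ∧ dw
  d(3*w*z) includes (∂/∂w)(3*w*z) dw = (3*z) dw, which multiplied by dx ∧ dz gives (3*z) dx ∧ dz ∧ dw
  d(w^2 + 3*w*x - 2*y^2) includes (∂/∂y)(w^2 + 3*w*x - 2*y^2) dy = (-4*y) dy, which multiplied by dx ∧ dw gives (4*y) dx ∧ dy ∧ dw
  d(2*y^2 + 2) includes (∂/∂y)(2*y^2 + 2) dy = (4*y) dy, which multiplied by dz ∧ dw gives (4*y) dy ∧ dz ∧ dw
Collecting like 3-forms: d(omega) = (-w) dx ∧ dy ∧ dz + (4*y - z) dx ∧ dy ∧ dw + (3*z) dx ∧ dz ∧ dw + (4*y) dy ∧ dz ∧ dw.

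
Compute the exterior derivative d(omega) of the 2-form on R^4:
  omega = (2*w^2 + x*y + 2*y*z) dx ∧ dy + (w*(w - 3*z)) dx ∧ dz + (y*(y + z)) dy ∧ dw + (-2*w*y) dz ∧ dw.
d(omega) = (2*y) dx ∧ dy ∧ dz + (4*w) dx ∧ dy ∧ dw + (2*w - 3*z) dx ∧ dz ∧ dw + (-2*w - y) dy ∧ dz ∧ dw

For a 2-form omega = sum_{i<j} g_{ij} dx_i ∧ dx_j, the exterior derivative is
  d(omega) = sum_{i<j} d(g_{ij}) ∧ dx_i ∧ dx_j = sum_{i<j, k} (∂g_{ij}/∂x_k) dx_k ∧ dx_i ∧ dx_j.
Expand each term, using dx_k ∧ dx_i ∧ dx_j = sgn(permutation) dx_{(a)} ∧ dx_{(b)} ∧ dx_{(c)} with (a < b < c) sorted:
  d(2*w^2 + x*y + 2*y*z) includes (∂/∂z)(2*w^2 + x*y + 2*y*z) dz = (2*y) dz, which multiplied by dx ∧ dy gives (2*y) dx ∧ dy ∧ dz
  d(2*w^2 + x*y + 2*y*z) includes (∂/∂w)(2*w^2 + x*y + 2*y*z) dw = (4*w) dw, which multiplied by dx ∧ dy gives (4*w) dx ∧ dy ∧ dw
  d(w*(w - 3*z)) includes (∂/∂w)(w*(w - 3*z)) dw = (2*w - 3*z) dw, which multiplied by dx ∧ dz gives (2*w - 3*z) dx ∧ dz ∧ dw
  d(y*(y + z)) includes (∂/∂z)(y*(y + z)) dz = (y) dz, which multiplied by dy ∧ dw gives (-y) dy ∧ dz ∧ dw
  d(-2*w*y) includes (∂/∂y)(-2*w*y) dy = (-2*w) dy, which multiplied by dz ∧ dw gives (-2*w) dy ∧ dz ∧ dw
Collecting like 3-forms: d(omega) = (2*y) dx ∧ dy ∧ dz + (4*w) dx ∧ dy ∧ dw + (2*w - 3*z) dx ∧ dz ∧ dw + (-2*w - y) dy ∧ dz ∧ dw.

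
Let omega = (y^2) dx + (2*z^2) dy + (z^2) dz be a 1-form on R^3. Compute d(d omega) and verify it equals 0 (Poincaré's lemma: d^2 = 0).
d(d omega) = 0

Step 1: d omega = sum_{i<j} (∂f_j/∂x_i - ∂f_i/∂x_j) dx_i ∧ dx_j:
  coeff of dx ∧ dy: -2*y
  coeff of dx ∧ dz: 0
  coeff of dy ∧ dz: -4*z
Step 2: Apply d again to each 2-form coefficient. The only possible 3-form in R^3 is dx ∧ dy ∧ dz, with coefficient
  ∂(coeff of dy∧dz)/∂x - ∂(coeff of dx∧dz)/∂y + ∂(coeff of dx∧dy)/∂z
  = ∂/∂x (-4*z) - ∂/∂y (0) + ∂/∂z (-2*y).
Each of these terms simplifies to sums of mixed partials that cancel in pairs. The result is 0 (by equality of mixed partials for smooth functions — Schwarz / Clairaut).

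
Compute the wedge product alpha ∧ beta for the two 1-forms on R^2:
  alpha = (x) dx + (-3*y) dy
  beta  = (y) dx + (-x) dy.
alpha ∧ beta = (-x^2 + 3*y^2) dx ∧ dy

Distribute the wedge, using dx_i ∧ dx_j = -dx_j ∧ dx_i and dx_i ∧ dx_i = 0. For each pair (i, j) with i < j, the coefficient of dx_i ∧ dx_j in alpha ∧ beta is (alpha_i * beta_j - alpha_j * beta_i). Collecting: alpha ∧ beta = (-x^2 + 3*y^2) dx ∧ dy.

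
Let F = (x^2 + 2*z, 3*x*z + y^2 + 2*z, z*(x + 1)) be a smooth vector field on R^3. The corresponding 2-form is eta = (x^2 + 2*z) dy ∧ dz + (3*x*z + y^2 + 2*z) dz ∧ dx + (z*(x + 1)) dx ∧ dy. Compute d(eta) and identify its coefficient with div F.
d(eta) = (3*x + 2*y + 1) dx ∧ dy ∧ dz; div F = 3*x + 2*y + 1

For a 2-form in R^3 of the form above, applying d gives a 3-form with coefficient ∂P/∂x + ∂Q/∂y + ∂R/∂z:
  ∂P/∂x = 2*x
  ∂Q/∂y = 2*y
  ∂R/∂z = x + 1
Sum = 3*x + 2*y + 1, which is exactly div F.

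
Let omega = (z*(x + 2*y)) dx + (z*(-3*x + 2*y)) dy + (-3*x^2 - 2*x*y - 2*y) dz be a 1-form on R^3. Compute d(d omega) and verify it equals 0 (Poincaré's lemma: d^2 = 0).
d(d omega) = 0

Step 1: d omega = sum_{i<j} (∂f_j/∂x_i - ∂f_i/∂x_j) dx_i ∧ dx_j:
  coeff of dx ∧ dy: -5*z
  coeff of dx ∧ dz: -7*x - 4*y
  coeff of dy ∧ dz: x - 2*y - 2
Step 2: Apply d again to each 2-form coefficient. The only possible 3-form in R^3 is dx ∧ dy ∧ dz, with coefficient
  ∂(coeff of dy∧dz)/∂x - ∂(coeff of dx∧dz)/∂y + ∂(coeff of dx∧dy)/∂z
  = ∂/∂x (x - 2*y - 2) - ∂/∂y (-7*x - 4*y) + ∂/∂z (-5*z).
Each of these terms simplifies to sums of mixed partials that cancel in pairs. The result is 0 (by equality of mixed partials for smooth functions — Schwarz / Clairaut).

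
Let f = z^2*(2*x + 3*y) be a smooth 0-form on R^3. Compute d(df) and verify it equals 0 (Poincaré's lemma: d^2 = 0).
d(df) = 0

Step 1: df = sum_i (∂f/∂x_i) dx_i = (2*z^2) dx + (3*z^2) dy + (2*z*(2*x + 3*y)) dz.
Step 2: Apply d again. Using the 1-form formula, the coefficient of dx ∧ dy in d(df) is ∂^2 f/∂x ∂y - ∂^2 f/∂y ∂x = (0) - (0) = 0 (equality of mixed partials for smooth f).
Similarly for dx ∧ dz and dy ∧ dz — all coefficients vanish. So d(df) = 0.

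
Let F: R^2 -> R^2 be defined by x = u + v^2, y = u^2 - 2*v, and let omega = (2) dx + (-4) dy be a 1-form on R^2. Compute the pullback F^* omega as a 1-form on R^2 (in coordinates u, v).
F^* omega = (2 - 8*u) du + (4*v + 8) dv

Using F^*(f dg) = (f ∘ F) d(g ∘ F), substitute each coordinate x_i by F_i(u, v) in f_i, and replace dx_i by d F_i = (∂F_i/∂u) du + (∂F_i/∂v) dv.
  For the x component: f_1(F) = 2; d F_1 = (1) du + (2*v) dv
  For the y component: f_2(F) = -4; d F_2 = (2*u) du + (-2) dv
Combining and collecting du, dv coefficients:
  coeff of du: 2 - 8*u
  coeff of dv: 4*v + 8
F^* omega = (2 - 8*u) du + (4*v + 8) dv.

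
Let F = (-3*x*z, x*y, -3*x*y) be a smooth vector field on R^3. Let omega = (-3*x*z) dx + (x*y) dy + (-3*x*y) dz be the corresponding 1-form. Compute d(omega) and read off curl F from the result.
d(omega) = (-3*x) dy ∧ dz + (-3*x + 3*y) dz ∧ dx + (y) dx ∧ dy; curl F = (-3*x, -3*x + 3*y, y)

d omega = sum_{i<j} (∂f_j/∂x_i - ∂f_i/∂x_j) dx_i ∧ dx_j. Under the identification (dy ∧ dz, dz ∧ dx, dx ∧ dy) ↔ (e_x, e_y, e_z), the coefficients are exactly the components of curl F. Compute:
  ∂R/∂y - ∂Q/∂z = (-3*x) - (0) = -3*x
  ∂P/∂z - ∂R/∂x = (-3*x) - (-3*y) = -3*x + 3*y
  ∂Q/∂x - ∂P/∂y = (y) - (0) = y.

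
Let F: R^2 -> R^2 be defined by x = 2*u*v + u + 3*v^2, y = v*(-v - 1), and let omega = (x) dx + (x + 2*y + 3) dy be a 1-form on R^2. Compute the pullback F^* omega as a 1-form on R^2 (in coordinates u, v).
F^* omega = (4*u*v^2 + 4*u*v + u + 6*v^3 + 3*v^2) du + (4*u^2*v + 2*u^2 + 14*u*v^2 + 2*u*v - u + 16*v^3 + 3*v^2 - 4*v - 3) dv

Using F^*(f dg) = (f ∘ F) d(g ∘ F), substitute each coordinate x_i by F_i(u, v) in f_i, and replace dx_i by d F_i = (∂F_i/∂u) du + (∂F_i/∂v) dv.
  For the x component: f_1(F) = 2*u*v + u + 3*v^2; d F_1 = (2*v + 1) du + (2*u + 6*v) dv
  For the y component: f_2(F) = 2*u*v + u + v^2 - 2*v + 3; d F_2 = (0) du + (-2*v - 1) dv
Combining and collecting du, dv coefficients:
  coeff of du: 4*u*v^2 + 4*u*v + u + 6*v^3 + 3*v^2
  coeff of dv: 4*u^2*v + 2*u^2 + 14*u*v^2 + 2*u*v - u + 16*v^3 + 3*v^2 - 4*v - 3
F^* omega = (4*u*v^2 + 4*u*v + u + 6*v^3 + 3*v^2) du + (4*u^2*v + 2*u^2 + 14*u*v^2 + 2*u*v - u + 16*v^3 + 3*v^2 - 4*v - 3) dv.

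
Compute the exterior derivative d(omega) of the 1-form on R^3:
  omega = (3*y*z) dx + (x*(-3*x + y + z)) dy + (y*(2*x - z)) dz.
d(omega) = (-6*x + y - 2*z) dx ∧ dy + (-y) dx ∧ dz + (x - z) dy ∧ dz

For a 1-form omega = sum_i f_i dx_i, the exterior derivative is
  d(omega) = sum_{i < j} (∂f_j/∂x_i - ∂f_i/∂x_j) dx_i ∧ dx_j.
  coefficient of dx ∧ dy: ∂f_2/∂x - ∂f_1/∂y = ∂(x*(-3*x + y + z))/∂x - ∂(3*y*z)/∂y = -6*x + y - 2*z
  coefficient of dx ∧ dz: ∂f_3/∂x - ∂f_1/∂z = ∂(y*(2*x - z))/∂x - ∂(3*y*z)/∂z = -y
  coefficient of dy ∧ dz: ∂f_3/∂y - ∂f_2/∂z = ∂(y*(2*x - z))/∂y - ∂(x*(-3*x + y + z))/∂z = x - z
Assembling: d(omega) = (-6*x + y - 2*z) dx ∧ dy + (-y) dx ∧ dz + (x - z) dy ∧ dz.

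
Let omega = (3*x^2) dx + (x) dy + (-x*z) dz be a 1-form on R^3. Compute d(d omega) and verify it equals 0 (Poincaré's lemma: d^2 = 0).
d(d omega) = 0

Step 1: d omega = sum_{i<j} (∂f_j/∂x_i - ∂f_i/∂x_j) dx_i ∧ dx_j:
  coeff of dx ∧ dy: 1
  coeff of dx ∧ dz: -z
  coeff of dy ∧ dz: 0
Step 2: Apply d again to each 2-form coefficient. The only possible 3-form in R^3 is dx ∧ dy ∧ dz, with coefficient
  ∂(coeff of dy∧dz)/∂x - ∂(coeff of dx∧dz)/∂y + ∂(coeff of dx∧dy)/∂z
  = ∂/∂x (0) - ∂/∂y (-z) + ∂/∂z (1).
Each of these terms simplifies to sums of mixed partials that cancel in pairs. The result is 0 (by equality of mixed partials for smooth functions — Schwarz / Clairaut).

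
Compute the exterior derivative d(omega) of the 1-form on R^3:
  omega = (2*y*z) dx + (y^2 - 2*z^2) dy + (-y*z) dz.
d(omega) = (-2*z) dx ∧ dy + (-2*y) dx ∧ dz + (3*z) dy ∧ dz

For a 1-form omega = sum_i f_i dx_i, the exterior derivative is
  d(omega) = sum_{i < j} (∂f_j/∂x_i - ∂f_i/∂x_j) dx_i ∧ dx_j.
  coefficient of dx ∧ dy: ∂f_2/∂x - ∂f_1/∂y = ∂(y^2 - 2*z^2)/∂x - ∂(2*y*z)/∂y = -2*z
  coefficient of dx ∧ dz: ∂f_3/∂x - ∂f_1/∂z = ∂(-y*z)/∂x - ∂(2*y*z)/∂z = -2*y
  coefficient of dy ∧ dz: ∂f_3/∂y - ∂f_2/∂z = ∂(-y*z)/∂y - ∂(y^2 - 2*z^2)/∂z = 3*z
Assembling: d(omega) = (-2*z) dx ∧ dy + (-2*y) dx ∧ dz + (3*z) dy ∧ dz.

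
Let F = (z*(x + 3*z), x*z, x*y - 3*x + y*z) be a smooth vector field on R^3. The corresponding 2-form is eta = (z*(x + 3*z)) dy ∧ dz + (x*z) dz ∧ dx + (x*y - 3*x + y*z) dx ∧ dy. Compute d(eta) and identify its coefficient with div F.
d(eta) = (y + z) dx ∧ dy ∧ dz; div F = y + z

For a 2-form in R^3 of the form above, applying d gives a 3-form with coefficient ∂P/∂x + ∂Q/∂y + ∂R/∂z:
  ∂P/∂x = z
  ∂Q/∂y = 0
  ∂R/∂z = y
Sum = y + z, which is exactly div F.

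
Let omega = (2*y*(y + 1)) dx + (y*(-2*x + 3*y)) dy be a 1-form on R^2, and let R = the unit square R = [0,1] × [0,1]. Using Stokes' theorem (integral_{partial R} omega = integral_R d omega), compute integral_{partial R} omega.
integral_(partial R) omega = -5

Stokes: integral_partial_R omega = integral_R d omega with d omega = (∂Q/∂x - ∂P/∂y) dx ∧ dy.
  ∂Q/∂x = -2*y
  ∂P/∂y = 4*y + 2
  integrand = ∂Q/∂x - ∂P/∂y = -6*y - 2.
Integrating over R: integral_0^1 integral_0^1 (-6*y - 2) dx dy = -5.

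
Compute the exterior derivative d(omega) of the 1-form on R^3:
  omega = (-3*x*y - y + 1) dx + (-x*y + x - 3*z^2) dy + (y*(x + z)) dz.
d(omega) = (3*x - y + 2) dx ∧ dy + (y) dx ∧ dz + (x + 7*z) dy ∧ dz

For a 1-form omega = sum_i f_i dx_i, the exterior derivative is
  d(omega) = sum_{i < j} (∂f_j/∂x_i - ∂f_i/∂x_j) dx_i ∧ dx_j.
  coefficient of dx ∧ dy: ∂f_2/∂x - ∂f_1/∂y = ∂(-x*y + x - 3*z^2)/∂x - ∂(-3*x*y - y + 1)/∂y = 3*x - y + 2
  coefficient of dx ∧ dz: ∂f_3/∂x - ∂f_1/∂z = ∂(y*(x + z))/∂x - ∂(-3*x*y - y + 1)/∂z = y
  coefficient of dy ∧ dz: ∂f_3/∂y - ∂f_2/∂z = ∂(y*(x + z))/∂y - ∂(-x*y + x - 3*z^2)/∂z = x + 7*z
Assembling: d(omega) = (3*x - y + 2) dx ∧ dy + (y) dx ∧ dz + (x + 7*z) dy ∧ dz.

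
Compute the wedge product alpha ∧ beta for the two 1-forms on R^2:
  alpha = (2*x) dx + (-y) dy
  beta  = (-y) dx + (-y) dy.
alpha ∧ beta = (-y*(2*x + y)) dx ∧ dy

Distribute the wedge, using dx_i ∧ dx_j = -dx_j ∧ dx_i and dx_i ∧ dx_i = 0. For each pair (i, j) with i < j, the coefficient of dx_i ∧ dx_j in alpha ∧ beta is (alpha_i * beta_j - alpha_j * beta_i). Collecting: alpha ∧ beta = (-y*(2*x + y)) dx ∧ dy.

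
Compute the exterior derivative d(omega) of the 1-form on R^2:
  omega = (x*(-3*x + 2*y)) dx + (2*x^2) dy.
d(omega) = (2*x) dx ∧ dy

For a 1-form omega = sum_i f_i dx_i, the exterior derivative is
  d(omega) = sum_{i < j} (∂f_j/∂x_i - ∂f_i/∂x_j) dx_i ∧ dx_j.
  coefficient of dx ∧ dy: ∂f_2/∂x - ∂f_1/∂y = ∂(2*x^2)/∂x - ∂(x*(-3*x + 2*y))/∂y = 2*x
Assembling: d(omega) = (2*x) dx ∧ dy.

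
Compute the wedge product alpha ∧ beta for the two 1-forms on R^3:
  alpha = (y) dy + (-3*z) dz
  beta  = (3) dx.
alpha ∧ beta = (-3*y) dx ∧ dy + (9*z) dx ∧ dz

Distribute the wedge, using dx_i ∧ dx_j = -dx_j ∧ dx_i and dx_i ∧ dx_i = 0. For each pair (i, j) with i < j, the coefficient of dx_i ∧ dx_j in alpha ∧ beta is (alpha_i * beta_j - alpha_j * beta_i). Collecting: alpha ∧ beta = (-3*y) dx ∧ dy + (9*z) dx ∧ dz.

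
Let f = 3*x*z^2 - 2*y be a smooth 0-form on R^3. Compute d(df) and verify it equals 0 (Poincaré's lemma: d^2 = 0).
d(df) = 0

Step 1: df = sum_i (∂f/∂x_i) dx_i = (3*z^2) dx + (-2) dy + (6*x*z) dz.
Step 2: Apply d again. Using the 1-form formula, the coefficient of dx ∧ dy in d(df) is ∂^2 f/∂x ∂y - ∂^2 f/∂y ∂x = (0) - (0) = 0 (equality of mixed partials for smooth f).
Similarly for dx ∧ dz and dy ∧ dz — all coefficients vanish. So d(df) = 0.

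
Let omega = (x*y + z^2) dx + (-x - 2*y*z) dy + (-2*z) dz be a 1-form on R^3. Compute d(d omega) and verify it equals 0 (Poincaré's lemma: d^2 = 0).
d(d omega) = 0

Step 1: d omega = sum_{i<j} (∂f_j/∂x_i - ∂f_i/∂x_j) dx_i ∧ dx_j:
  coeff of dx ∧ dy: -x - 1
  coeff of dx ∧ dz: -2*z
  coeff of dy ∧ dz: 2*y
Step 2: Apply d again to each 2-form coefficient. The only possible 3-form in R^3 is dx ∧ dy ∧ dz, with coefficient
  ∂(coeff of dy∧dz)/∂x - ∂(coeff of dx∧dz)/∂y + ∂(coeff of dx∧dy)/∂z
  = ∂/∂x (2*y) - ∂/∂y (-2*z) + ∂/∂z (-x - 1).
Each of these terms simplifies to sums of mixed partials that cancel in pairs. The result is 0 (by equality of mixed partials for smooth functions — Schwarz / Clairaut).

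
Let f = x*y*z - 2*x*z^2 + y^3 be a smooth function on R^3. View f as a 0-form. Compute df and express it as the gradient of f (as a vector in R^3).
df = (z*(y - 2*z)) dx + (x*z + 3*y^2) dy + (x*(y - 4*z)) dz; grad f = (z*(y - 2*z), x*z + 3*y^2, x*(y - 4*z))

For a 0-form f, d f = (∂f/∂x) dx + (∂f/∂y) dy + (∂f/∂z) dz. The components of the vector representation are exactly the entries of grad f in Cartesian coordinates:
  ∂f/∂x = z*(y - 2*z)
  ∂f/∂y = x*z + 3*y^2
  ∂f/∂z = x*(y - 4*z).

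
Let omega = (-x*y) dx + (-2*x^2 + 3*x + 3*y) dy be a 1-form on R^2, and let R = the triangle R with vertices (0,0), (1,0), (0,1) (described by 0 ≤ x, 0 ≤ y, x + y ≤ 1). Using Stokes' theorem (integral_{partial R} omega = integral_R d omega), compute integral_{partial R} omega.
integral_(partial R) omega = 1

Stokes: integral_partial_R omega = integral_R d omega with d omega = (∂Q/∂x - ∂P/∂y) dx ∧ dy.
  ∂Q/∂x = 3 - 4*x
  ∂P/∂y = -x
  integrand = ∂Q/∂x - ∂P/∂y = 3 - 3*x.
Integrating over R: integral_0^1 integral_0^{1-x} (3 - 3*x) dy dx = 1.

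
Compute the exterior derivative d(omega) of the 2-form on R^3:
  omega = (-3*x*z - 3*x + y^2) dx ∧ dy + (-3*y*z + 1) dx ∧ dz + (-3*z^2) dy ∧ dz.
d(omega) = (-3*x + 3*z) dx ∧ dy ∧ dz

For a 2-form omega = sum_{i<j} g_{ij} dx_i ∧ dx_j, the exterior derivative is
  d(omega) = sum_{i<j} d(g_{ij}) ∧ dx_i ∧ dx_j = sum_{i<j, k} (∂g_{ij}/∂x_k) dx_k ∧ dx_i ∧ dx_j.
Expand each term, using dx_k ∧ dx_i ∧ dx_j = sgn(permutation) dx_{(a)} ∧ dx_{(b)} ∧ dx_{(c)} with (a < b < c) sorted:
  d(-3*x*z - 3*x + y^2) includes (∂/∂z)(-3*x*z - 3*x + y^2) dz = (-3*x) dz, which multiplied by dx ∧ dy gives (-3*x) dx ∧ dy ∧ dz
  d(-3*y*z + 1) includes (∂/∂y)(-3*y*z + 1) dy = (-3*z) dy, which multiplied by dx ∧ dz gives (3*z) dx ∧ dy ∧ dz
Collecting like 3-forms: d(omega) = (-3*x + 3*z) dx ∧ dy ∧ dz.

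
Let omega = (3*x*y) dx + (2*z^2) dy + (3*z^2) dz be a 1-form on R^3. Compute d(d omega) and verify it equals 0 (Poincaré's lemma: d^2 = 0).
d(d omega) = 0

Step 1: d omega = sum_{i<j} (∂f_j/∂x_i - ∂f_i/∂x_j) dx_i ∧ dx_j:
  coeff of dx ∧ dy: -3*x
  coeff of dx ∧ dz: 0
  coeff of dy ∧ dz: -4*z
Step 2: Apply d again to each 2-form coefficient. The only possible 3-form in R^3 is dx ∧ dy ∧ dz, with coefficient
  ∂(coeff of dy∧dz)/∂x - ∂(coeff of dx∧dz)/∂y + ∂(coeff of dx∧dy)/∂z
  = ∂/∂x (-4*z) - ∂/∂y (0) + ∂/∂z (-3*x).
Each of these terms simplifies to sums of mixed partials that cancel in pairs. The result is 0 (by equality of mixed partials for smooth functions — Schwarz / Clairaut).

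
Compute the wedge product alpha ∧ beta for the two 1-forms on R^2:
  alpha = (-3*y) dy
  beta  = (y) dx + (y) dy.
alpha ∧ beta = (3*y^2) dx ∧ dy

Distribute the wedge, using dx_i ∧ dx_j = -dx_j ∧ dx_i and dx_i ∧ dx_i = 0. For each pair (i, j) with i < j, the coefficient of dx_i ∧ dx_j in alpha ∧ beta is (alpha_i * beta_j - alpha_j * beta_i). Collecting: alpha ∧ beta = (3*y^2) dx ∧ dy.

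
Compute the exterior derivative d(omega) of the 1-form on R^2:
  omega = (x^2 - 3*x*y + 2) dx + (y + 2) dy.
d(omega) = (3*x) dx ∧ dy

For a 1-form omega = sum_i f_i dx_i, the exterior derivative is
  d(omega) = sum_{i < j} (∂f_j/∂x_i - ∂f_i/∂x_j) dx_i ∧ dx_j.
  coefficient of dx ∧ dy: ∂f_2/∂x - ∂f_1/∂y = ∂(y + 2)/∂x - ∂(x^2 - 3*x*y + 2)/∂y = 3*x
Assembling: d(omega) = (3*x) dx ∧ dy.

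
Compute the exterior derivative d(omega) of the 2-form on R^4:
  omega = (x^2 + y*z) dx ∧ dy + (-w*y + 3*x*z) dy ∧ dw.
d(omega) = (y) dx ∧ dy ∧ dz + (3*z) dx ∧ dy ∧ dw + (-3*x) dy ∧ dz ∧ dw

For a 2-form omega = sum_{i<j} g_{ij} dx_i ∧ dx_j, the exterior derivative is
  d(omega) = sum_{i<j} d(g_{ij}) ∧ dx_i ∧ dx_j = sum_{i<j, k} (∂g_{ij}/∂x_k) dx_k ∧ dx_i ∧ dx_j.
Expand each term, using dx_k ∧ dx_i ∧ dx_j = sgn(permutation) dx_{(a)} ∧ dx_{(b)} ∧ dx_{(c)} with (a < b < c) sorted:
  d(x^2 + y*z) includes (∂/∂z)(x^2 + y*z) dz = (y) dz, which multiplied by dx ∧ dy gives (y) dx ∧ dy ∧ dz
  d(-w*y + 3*x*z) includes (∂/∂x)(-w*y + 3*x*z) dx = (3*z) dx, which multiplied by dy ∧ dw gives (3*z) dx ∧ dy ∧ dw
  d(-w*y + 3*x*z) includes (∂/∂z)(-w*y + 3*x*z) dz = (3*x) dz, which multiplied by dy ∧ dw gives (-3*x) dy ∧ dz ∧ dw
Collecting like 3-forms: d(omega) = (y) dx ∧ dy ∧ dz + (3*z) dx ∧ dy ∧ dw + (-3*x) dy ∧ dz ∧ dw.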